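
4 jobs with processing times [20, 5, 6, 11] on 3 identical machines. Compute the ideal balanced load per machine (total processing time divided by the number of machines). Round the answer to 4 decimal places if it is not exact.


Total processing time = 20 + 5 + 6 + 11 = 42
Number of machines = 3
Ideal balanced load = 42 / 3 = 14.0

14.0


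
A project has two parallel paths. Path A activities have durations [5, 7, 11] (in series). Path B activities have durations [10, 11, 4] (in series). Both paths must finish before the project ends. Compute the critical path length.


Path A total = 5 + 7 + 11 = 23
Path B total = 10 + 11 + 4 = 25
Critical path = longest path = max(23, 25) = 25

25


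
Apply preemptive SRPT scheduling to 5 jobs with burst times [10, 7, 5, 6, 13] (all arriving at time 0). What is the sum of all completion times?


Since all jobs arrive at t=0, SRPT equals SPT ordering.
SPT order: [5, 6, 7, 10, 13]
Completion times:
  Job 1: p=5, C=5
  Job 2: p=6, C=11
  Job 3: p=7, C=18
  Job 4: p=10, C=28
  Job 5: p=13, C=41
Total completion time = 5 + 11 + 18 + 28 + 41 = 103

103


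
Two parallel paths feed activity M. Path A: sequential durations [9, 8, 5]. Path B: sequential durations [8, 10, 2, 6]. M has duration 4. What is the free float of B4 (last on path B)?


ES(B4) = sum of predecessors on chain B = 20
EF(B4) = ES + duration = 20 + 6 = 26
Successor of B4 is M. ES(M) = max(sum(A), sum(B)) = max(22, 26) = 26
Free float = ES(successor) - EF(current) = 26 - 26 = 0

0


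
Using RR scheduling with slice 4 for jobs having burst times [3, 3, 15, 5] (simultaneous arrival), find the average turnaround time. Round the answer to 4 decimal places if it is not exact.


Time quantum = 4
Execution trace:
  J1 runs 3 units, time = 3
  J2 runs 3 units, time = 6
  J3 runs 4 units, time = 10
  J4 runs 4 units, time = 14
  J3 runs 4 units, time = 18
  J4 runs 1 units, time = 19
  J3 runs 4 units, time = 23
  J3 runs 3 units, time = 26
Finish times: [3, 6, 26, 19]
Average turnaround = 54/4 = 13.5

13.5


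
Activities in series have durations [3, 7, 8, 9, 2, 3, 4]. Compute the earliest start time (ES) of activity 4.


Activity 4 starts after activities 1 through 3 complete.
Predecessor durations: [3, 7, 8]
ES = 3 + 7 + 8 = 18

18


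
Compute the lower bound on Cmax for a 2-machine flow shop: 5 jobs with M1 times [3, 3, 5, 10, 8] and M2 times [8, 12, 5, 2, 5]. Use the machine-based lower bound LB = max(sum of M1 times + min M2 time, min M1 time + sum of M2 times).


LB1 = sum(M1 times) + min(M2 times) = 29 + 2 = 31
LB2 = min(M1 times) + sum(M2 times) = 3 + 32 = 35
Lower bound = max(LB1, LB2) = max(31, 35) = 35

35


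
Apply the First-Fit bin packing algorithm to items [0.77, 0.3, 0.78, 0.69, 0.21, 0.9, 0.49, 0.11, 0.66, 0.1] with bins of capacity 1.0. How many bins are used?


Place items sequentially using First-Fit:
  Item 0.77 -> new Bin 1
  Item 0.3 -> new Bin 2
  Item 0.78 -> new Bin 3
  Item 0.69 -> Bin 2 (now 0.99)
  Item 0.21 -> Bin 1 (now 0.98)
  Item 0.9 -> new Bin 4
  Item 0.49 -> new Bin 5
  Item 0.11 -> Bin 3 (now 0.89)
  Item 0.66 -> new Bin 6
  Item 0.1 -> Bin 3 (now 0.99)
Total bins used = 6

6


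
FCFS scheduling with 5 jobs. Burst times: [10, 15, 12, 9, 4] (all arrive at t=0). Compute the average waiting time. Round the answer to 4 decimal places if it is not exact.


FCFS order (as given): [10, 15, 12, 9, 4]
Waiting times:
  Job 1: wait = 0
  Job 2: wait = 10
  Job 3: wait = 25
  Job 4: wait = 37
  Job 5: wait = 46
Sum of waiting times = 118
Average waiting time = 118/5 = 23.6

23.6


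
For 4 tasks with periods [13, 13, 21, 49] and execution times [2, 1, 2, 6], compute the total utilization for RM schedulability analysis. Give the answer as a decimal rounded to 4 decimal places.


Compute individual utilizations (exact fractions):
  Task 1: C/T = 2/13 (approx. 0.1538)
  Task 2: C/T = 1/13 (approx. 0.0769)
  Task 3: C/T = 2/21 (approx. 0.0952)
  Task 4: C/T = 6/49 (approx. 0.1224)
Total utilization U = 2/13 + 1/13 + 2/21 + 6/49 = 857/1911
Rounded to 4 decimal places: U = 0.4485
RM (Liu & Layland) bound for 4 tasks = 0.756828; compare with U = 857/1911 (approx. 0.448456)
U <= bound, so schedulable by RM sufficient condition.

0.4485


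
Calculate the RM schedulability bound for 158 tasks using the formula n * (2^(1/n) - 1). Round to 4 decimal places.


Compute 2^(1/158) = 1.0043966445
Subtract 1: 1.0043966445 - 1 = 0.0043966445
Multiply by n: 158 * 0.0043966445 = 0.6946698310
Round to 4 dp: 0.6947

0.6947


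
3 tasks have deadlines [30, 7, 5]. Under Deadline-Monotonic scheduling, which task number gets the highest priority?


Sort tasks by relative deadline (ascending):
  Task 3: deadline = 5
  Task 2: deadline = 7
  Task 1: deadline = 30
Priority order (highest first): [3, 2, 1]
Highest priority task = 3

3


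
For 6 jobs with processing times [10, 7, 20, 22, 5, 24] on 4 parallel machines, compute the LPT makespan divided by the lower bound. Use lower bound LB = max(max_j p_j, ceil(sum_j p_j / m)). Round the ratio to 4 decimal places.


LPT order: [24, 22, 20, 10, 7, 5]
Machine loads after assignment: [24, 22, 20, 22]
LPT makespan = 24
Lower bound = max(max_job, ceil(total/4)) = max(24, 22) = 24
Ratio = 24 / 24 = 1.0

1.0


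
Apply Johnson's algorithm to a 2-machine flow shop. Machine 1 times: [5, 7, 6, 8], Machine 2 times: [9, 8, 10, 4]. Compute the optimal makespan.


Apply Johnson's rule:
  Group 1 (a <= b): [(1, 5, 9), (3, 6, 10), (2, 7, 8)]
  Group 2 (a > b): [(4, 8, 4)]
Optimal job order: [1, 3, 2, 4]
Schedule:
  Job 1: M1 done at 5, M2 done at 14
  Job 3: M1 done at 11, M2 done at 24
  Job 2: M1 done at 18, M2 done at 32
  Job 4: M1 done at 26, M2 done at 36
Makespan = 36

36


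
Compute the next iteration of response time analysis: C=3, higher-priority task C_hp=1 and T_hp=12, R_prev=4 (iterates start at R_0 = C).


R_next = C + ceil(R_prev / T_hp) * C_hp
ceil(4 / 12) = ceil(0.3333) = 1
Interference = 1 * 1 = 1
R_next = 3 + 1 = 4
R_next = R_prev, so the iteration has converged (response time = 4).

4


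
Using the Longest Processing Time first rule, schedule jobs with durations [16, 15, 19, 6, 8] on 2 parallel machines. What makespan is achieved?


Sort jobs in decreasing order (LPT): [19, 16, 15, 8, 6]
Assign each job to the least loaded machine:
  Machine 1: jobs [19, 8, 6], load = 33
  Machine 2: jobs [16, 15], load = 31
Makespan = max load = 33

33


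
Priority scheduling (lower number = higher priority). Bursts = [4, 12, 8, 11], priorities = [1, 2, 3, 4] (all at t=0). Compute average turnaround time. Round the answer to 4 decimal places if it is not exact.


Sort by priority (ascending = highest first):
Order: [(1, 4), (2, 12), (3, 8), (4, 11)]
Completion times:
  Priority 1, burst=4, C=4
  Priority 2, burst=12, C=16
  Priority 3, burst=8, C=24
  Priority 4, burst=11, C=35
Average turnaround = 79/4 = 19.75

19.75


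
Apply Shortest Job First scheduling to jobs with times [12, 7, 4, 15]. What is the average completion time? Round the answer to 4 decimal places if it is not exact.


SJF order (ascending): [4, 7, 12, 15]
Completion times:
  Job 1: burst=4, C=4
  Job 2: burst=7, C=11
  Job 3: burst=12, C=23
  Job 4: burst=15, C=38
Average completion = 76/4 = 19.0

19.0


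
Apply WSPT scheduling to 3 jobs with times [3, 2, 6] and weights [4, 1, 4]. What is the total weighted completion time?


Compute p/w ratios and sort ascending (WSPT): [(3, 4), (6, 4), (2, 1)]
Compute weighted completion times:
  Job (p=3,w=4): C=3, w*C=4*3=12
  Job (p=6,w=4): C=9, w*C=4*9=36
  Job (p=2,w=1): C=11, w*C=1*11=11
Total weighted completion time = 59

59


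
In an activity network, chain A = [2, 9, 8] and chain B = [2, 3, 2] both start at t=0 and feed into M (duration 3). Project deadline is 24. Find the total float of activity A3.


Forward pass: ES(A3) = sum of predecessors on chain A = 11
EF = ES + duration = 11 + 8 = 19
Backward pass: LF(M) = deadline = 24; LS(M) = 24 - 3 = 21
LF(A3) = LS(M) - sum(successors on chain A) = 21 - 0 = 21
LS = LF - duration = 21 - 8 = 13
Total float = LS - ES = 13 - 11 = 2

2


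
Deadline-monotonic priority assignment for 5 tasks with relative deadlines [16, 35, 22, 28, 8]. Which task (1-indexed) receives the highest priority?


Sort tasks by relative deadline (ascending):
  Task 5: deadline = 8
  Task 1: deadline = 16
  Task 3: deadline = 22
  Task 4: deadline = 28
  Task 2: deadline = 35
Priority order (highest first): [5, 1, 3, 4, 2]
Highest priority task = 5

5


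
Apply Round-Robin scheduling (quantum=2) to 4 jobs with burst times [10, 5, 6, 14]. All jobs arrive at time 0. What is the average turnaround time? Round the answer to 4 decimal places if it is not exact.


Time quantum = 2
Execution trace:
  J1 runs 2 units, time = 2
  J2 runs 2 units, time = 4
  J3 runs 2 units, time = 6
  J4 runs 2 units, time = 8
  J1 runs 2 units, time = 10
  J2 runs 2 units, time = 12
  J3 runs 2 units, time = 14
  J4 runs 2 units, time = 16
  J1 runs 2 units, time = 18
  J2 runs 1 units, time = 19
  J3 runs 2 units, time = 21
  J4 runs 2 units, time = 23
  J1 runs 2 units, time = 25
  J4 runs 2 units, time = 27
  J1 runs 2 units, time = 29
  J4 runs 2 units, time = 31
  J4 runs 2 units, time = 33
  J4 runs 2 units, time = 35
Finish times: [29, 19, 21, 35]
Average turnaround = 104/4 = 26.0

26.0


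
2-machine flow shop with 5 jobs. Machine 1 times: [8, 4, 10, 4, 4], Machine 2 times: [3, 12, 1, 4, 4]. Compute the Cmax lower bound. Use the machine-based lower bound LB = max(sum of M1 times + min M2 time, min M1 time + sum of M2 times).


LB1 = sum(M1 times) + min(M2 times) = 30 + 1 = 31
LB2 = min(M1 times) + sum(M2 times) = 4 + 24 = 28
Lower bound = max(LB1, LB2) = max(31, 28) = 31

31


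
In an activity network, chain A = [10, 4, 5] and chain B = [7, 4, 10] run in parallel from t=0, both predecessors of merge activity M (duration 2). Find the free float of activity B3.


ES(B3) = sum of predecessors on chain B = 11
EF(B3) = ES + duration = 11 + 10 = 21
Successor of B3 is M. ES(M) = max(sum(A), sum(B)) = max(19, 21) = 21
Free float = ES(successor) - EF(current) = 21 - 21 = 0

0


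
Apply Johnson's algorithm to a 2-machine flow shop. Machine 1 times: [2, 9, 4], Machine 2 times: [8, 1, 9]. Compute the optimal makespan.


Apply Johnson's rule:
  Group 1 (a <= b): [(1, 2, 8), (3, 4, 9)]
  Group 2 (a > b): [(2, 9, 1)]
Optimal job order: [1, 3, 2]
Schedule:
  Job 1: M1 done at 2, M2 done at 10
  Job 3: M1 done at 6, M2 done at 19
  Job 2: M1 done at 15, M2 done at 20
Makespan = 20

20


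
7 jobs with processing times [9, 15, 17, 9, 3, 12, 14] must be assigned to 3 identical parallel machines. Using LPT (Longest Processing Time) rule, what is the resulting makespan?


Sort jobs in decreasing order (LPT): [17, 15, 14, 12, 9, 9, 3]
Assign each job to the least loaded machine:
  Machine 1: jobs [17, 9], load = 26
  Machine 2: jobs [15, 9, 3], load = 27
  Machine 3: jobs [14, 12], load = 26
Makespan = max load = 27

27


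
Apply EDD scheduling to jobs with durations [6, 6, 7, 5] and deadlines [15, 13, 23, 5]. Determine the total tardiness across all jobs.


Sort by due date (EDD order): [(5, 5), (6, 13), (6, 15), (7, 23)]
Compute completion times and tardiness:
  Job 1: p=5, d=5, C=5, tardiness=max(0,5-5)=0
  Job 2: p=6, d=13, C=11, tardiness=max(0,11-13)=0
  Job 3: p=6, d=15, C=17, tardiness=max(0,17-15)=2
  Job 4: p=7, d=23, C=24, tardiness=max(0,24-23)=1
Total tardiness = 3

3


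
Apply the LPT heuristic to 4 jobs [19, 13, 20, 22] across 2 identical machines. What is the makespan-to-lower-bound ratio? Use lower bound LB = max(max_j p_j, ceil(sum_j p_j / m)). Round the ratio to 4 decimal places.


LPT order: [22, 20, 19, 13]
Machine loads after assignment: [35, 39]
LPT makespan = 39
Lower bound = max(max_job, ceil(total/2)) = max(22, 37) = 37
Ratio = 39 / 37 = 1.0541

1.0541


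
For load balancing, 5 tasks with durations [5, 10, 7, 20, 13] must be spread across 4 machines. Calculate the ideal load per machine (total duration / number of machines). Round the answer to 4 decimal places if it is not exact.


Total processing time = 5 + 10 + 7 + 20 + 13 = 55
Number of machines = 4
Ideal balanced load = 55 / 4 = 13.75

13.75


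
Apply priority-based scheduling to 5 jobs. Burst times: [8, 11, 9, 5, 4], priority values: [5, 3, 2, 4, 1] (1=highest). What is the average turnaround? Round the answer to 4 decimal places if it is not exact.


Sort by priority (ascending = highest first):
Order: [(1, 4), (2, 9), (3, 11), (4, 5), (5, 8)]
Completion times:
  Priority 1, burst=4, C=4
  Priority 2, burst=9, C=13
  Priority 3, burst=11, C=24
  Priority 4, burst=5, C=29
  Priority 5, burst=8, C=37
Average turnaround = 107/5 = 21.4

21.4


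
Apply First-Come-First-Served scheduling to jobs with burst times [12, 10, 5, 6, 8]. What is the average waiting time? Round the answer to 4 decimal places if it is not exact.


FCFS order (as given): [12, 10, 5, 6, 8]
Waiting times:
  Job 1: wait = 0
  Job 2: wait = 12
  Job 3: wait = 22
  Job 4: wait = 27
  Job 5: wait = 33
Sum of waiting times = 94
Average waiting time = 94/5 = 18.8

18.8


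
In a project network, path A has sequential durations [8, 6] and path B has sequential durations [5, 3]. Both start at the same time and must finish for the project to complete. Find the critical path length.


Path A total = 8 + 6 = 14
Path B total = 5 + 3 = 8
Critical path = longest path = max(14, 8) = 14

14


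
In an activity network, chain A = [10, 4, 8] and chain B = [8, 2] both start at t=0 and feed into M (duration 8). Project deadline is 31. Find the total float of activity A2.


Forward pass: ES(A2) = sum of predecessors on chain A = 10
EF = ES + duration = 10 + 4 = 14
Backward pass: LF(M) = deadline = 31; LS(M) = 31 - 8 = 23
LF(A2) = LS(M) - sum(successors on chain A) = 23 - 8 = 15
LS = LF - duration = 15 - 4 = 11
Total float = LS - ES = 11 - 10 = 1

1


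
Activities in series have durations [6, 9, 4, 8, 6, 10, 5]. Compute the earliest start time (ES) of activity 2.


Activity 2 starts after activities 1 through 1 complete.
Predecessor durations: [6]
ES = 6 = 6

6


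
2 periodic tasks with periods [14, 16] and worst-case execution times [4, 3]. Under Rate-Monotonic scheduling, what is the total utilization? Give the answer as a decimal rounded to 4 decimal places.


Compute individual utilizations (exact fractions):
  Task 1: C/T = 4/14 = 2/7 (approx. 0.2857)
  Task 2: C/T = 3/16 (approx. 0.1875)
Total utilization U = 2/7 + 3/16 = 53/112
Rounded to 4 decimal places: U = 0.4732
RM (Liu & Layland) bound for 2 tasks = 0.828427; compare with U = 53/112 (approx. 0.473214)
U <= bound, so schedulable by RM sufficient condition.

0.4732


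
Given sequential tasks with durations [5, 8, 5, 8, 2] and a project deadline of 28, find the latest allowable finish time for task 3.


LF(activity 3) = deadline - sum of successor durations
Successors: activities 4 through 5 with durations [8, 2]
Sum of successor durations = 10
LF = 28 - 10 = 18

18


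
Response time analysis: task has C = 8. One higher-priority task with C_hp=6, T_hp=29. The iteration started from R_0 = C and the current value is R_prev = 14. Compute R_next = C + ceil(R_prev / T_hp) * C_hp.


R_next = C + ceil(R_prev / T_hp) * C_hp
ceil(14 / 29) = ceil(0.4828) = 1
Interference = 1 * 6 = 6
R_next = 8 + 6 = 14
R_next = R_prev, so the iteration has converged (response time = 14).

14


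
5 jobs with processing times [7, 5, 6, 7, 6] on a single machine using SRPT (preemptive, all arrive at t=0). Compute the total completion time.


Since all jobs arrive at t=0, SRPT equals SPT ordering.
SPT order: [5, 6, 6, 7, 7]
Completion times:
  Job 1: p=5, C=5
  Job 2: p=6, C=11
  Job 3: p=6, C=17
  Job 4: p=7, C=24
  Job 5: p=7, C=31
Total completion time = 5 + 11 + 17 + 24 + 31 = 88

88


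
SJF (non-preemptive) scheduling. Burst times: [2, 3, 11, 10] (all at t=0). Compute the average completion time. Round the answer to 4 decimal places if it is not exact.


SJF order (ascending): [2, 3, 10, 11]
Completion times:
  Job 1: burst=2, C=2
  Job 2: burst=3, C=5
  Job 3: burst=10, C=15
  Job 4: burst=11, C=26
Average completion = 48/4 = 12.0

12.0


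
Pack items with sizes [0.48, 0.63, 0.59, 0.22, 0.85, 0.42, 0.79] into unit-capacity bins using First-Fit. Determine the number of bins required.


Place items sequentially using First-Fit:
  Item 0.48 -> new Bin 1
  Item 0.63 -> new Bin 2
  Item 0.59 -> new Bin 3
  Item 0.22 -> Bin 1 (now 0.7)
  Item 0.85 -> new Bin 4
  Item 0.42 -> new Bin 5
  Item 0.79 -> new Bin 6
Total bins used = 6

6


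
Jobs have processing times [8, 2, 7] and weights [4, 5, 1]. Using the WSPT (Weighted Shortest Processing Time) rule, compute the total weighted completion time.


Compute p/w ratios and sort ascending (WSPT): [(2, 5), (8, 4), (7, 1)]
Compute weighted completion times:
  Job (p=2,w=5): C=2, w*C=5*2=10
  Job (p=8,w=4): C=10, w*C=4*10=40
  Job (p=7,w=1): C=17, w*C=1*17=17
Total weighted completion time = 67

67


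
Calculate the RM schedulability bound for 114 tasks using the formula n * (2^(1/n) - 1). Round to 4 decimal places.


Compute 2^(1/114) = 1.0060987606
Subtract 1: 1.0060987606 - 1 = 0.0060987606
Multiply by n: 114 * 0.0060987606 = 0.6952587084
Round to 4 dp: 0.6953

0.6953


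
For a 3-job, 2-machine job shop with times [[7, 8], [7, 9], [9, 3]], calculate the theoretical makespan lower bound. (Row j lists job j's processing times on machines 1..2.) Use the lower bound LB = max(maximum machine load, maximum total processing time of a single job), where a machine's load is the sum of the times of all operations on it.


Machine loads:
  Machine 1: 7 + 7 + 9 = 23
  Machine 2: 8 + 9 + 3 = 20
Max machine load = 23
Job totals:
  Job 1: 15
  Job 2: 16
  Job 3: 12
Max job total = 16
Lower bound = max(23, 16) = 23

23


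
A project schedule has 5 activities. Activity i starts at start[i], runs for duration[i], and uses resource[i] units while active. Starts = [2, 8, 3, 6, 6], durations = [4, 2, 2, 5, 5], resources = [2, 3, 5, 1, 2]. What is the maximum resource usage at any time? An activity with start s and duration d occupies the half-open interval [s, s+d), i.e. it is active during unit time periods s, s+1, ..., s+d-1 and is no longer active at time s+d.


Each activity i is active on [start_i, start_i + duration_i).
Compute total resource usage per time slot:
  t=0: active resources = [], total = 0
  t=1: active resources = [], total = 0
  t=2: active resources = [2], total = 2
  t=3: active resources = [2, 5], total = 7
  t=4: active resources = [2, 5], total = 7
  t=5: active resources = [2], total = 2
  t=6: active resources = [1, 2], total = 3
  t=7: active resources = [1, 2], total = 3
  t=8: active resources = [3, 1, 2], total = 6
  t=9: active resources = [3, 1, 2], total = 6
  t=10: active resources = [1, 2], total = 3
Peak resource demand = 7

7


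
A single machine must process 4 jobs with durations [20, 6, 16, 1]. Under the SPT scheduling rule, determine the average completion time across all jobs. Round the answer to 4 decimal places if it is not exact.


Sort jobs by processing time (SPT order): [1, 6, 16, 20]
Compute completion times sequentially:
  Job 1: processing = 1, completes at 1
  Job 2: processing = 6, completes at 7
  Job 3: processing = 16, completes at 23
  Job 4: processing = 20, completes at 43
Sum of completion times = 74
Average completion time = 74/4 = 18.5

18.5


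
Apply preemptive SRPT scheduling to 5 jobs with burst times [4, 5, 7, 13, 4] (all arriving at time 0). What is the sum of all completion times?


Since all jobs arrive at t=0, SRPT equals SPT ordering.
SPT order: [4, 4, 5, 7, 13]
Completion times:
  Job 1: p=4, C=4
  Job 2: p=4, C=8
  Job 3: p=5, C=13
  Job 4: p=7, C=20
  Job 5: p=13, C=33
Total completion time = 4 + 8 + 13 + 20 + 33 = 78

78


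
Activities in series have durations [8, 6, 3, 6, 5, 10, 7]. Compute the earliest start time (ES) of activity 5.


Activity 5 starts after activities 1 through 4 complete.
Predecessor durations: [8, 6, 3, 6]
ES = 8 + 6 + 3 + 6 = 23

23


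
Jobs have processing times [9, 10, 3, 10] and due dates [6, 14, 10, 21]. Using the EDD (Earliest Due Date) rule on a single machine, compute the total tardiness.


Sort by due date (EDD order): [(9, 6), (3, 10), (10, 14), (10, 21)]
Compute completion times and tardiness:
  Job 1: p=9, d=6, C=9, tardiness=max(0,9-6)=3
  Job 2: p=3, d=10, C=12, tardiness=max(0,12-10)=2
  Job 3: p=10, d=14, C=22, tardiness=max(0,22-14)=8
  Job 4: p=10, d=21, C=32, tardiness=max(0,32-21)=11
Total tardiness = 24

24


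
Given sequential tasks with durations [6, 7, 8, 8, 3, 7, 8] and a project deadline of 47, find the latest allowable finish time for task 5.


LF(activity 5) = deadline - sum of successor durations
Successors: activities 6 through 7 with durations [7, 8]
Sum of successor durations = 15
LF = 47 - 15 = 32

32


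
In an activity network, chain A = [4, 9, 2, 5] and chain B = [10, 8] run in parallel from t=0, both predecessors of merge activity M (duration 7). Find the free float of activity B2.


ES(B2) = sum of predecessors on chain B = 10
EF(B2) = ES + duration = 10 + 8 = 18
Successor of B2 is M. ES(M) = max(sum(A), sum(B)) = max(20, 18) = 20
Free float = ES(successor) - EF(current) = 20 - 18 = 2

2


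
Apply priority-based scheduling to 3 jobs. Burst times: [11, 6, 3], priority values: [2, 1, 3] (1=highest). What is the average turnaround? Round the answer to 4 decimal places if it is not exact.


Sort by priority (ascending = highest first):
Order: [(1, 6), (2, 11), (3, 3)]
Completion times:
  Priority 1, burst=6, C=6
  Priority 2, burst=11, C=17
  Priority 3, burst=3, C=20
Average turnaround = 43/3 = 14.3333

14.3333


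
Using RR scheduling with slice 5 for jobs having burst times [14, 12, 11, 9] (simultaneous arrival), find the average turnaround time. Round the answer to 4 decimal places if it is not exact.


Time quantum = 5
Execution trace:
  J1 runs 5 units, time = 5
  J2 runs 5 units, time = 10
  J3 runs 5 units, time = 15
  J4 runs 5 units, time = 20
  J1 runs 5 units, time = 25
  J2 runs 5 units, time = 30
  J3 runs 5 units, time = 35
  J4 runs 4 units, time = 39
  J1 runs 4 units, time = 43
  J2 runs 2 units, time = 45
  J3 runs 1 units, time = 46
Finish times: [43, 45, 46, 39]
Average turnaround = 173/4 = 43.25

43.25


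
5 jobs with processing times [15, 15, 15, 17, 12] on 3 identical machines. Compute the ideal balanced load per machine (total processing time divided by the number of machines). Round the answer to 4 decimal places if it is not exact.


Total processing time = 15 + 15 + 15 + 17 + 12 = 74
Number of machines = 3
Ideal balanced load = 74 / 3 = 24.6667

24.6667


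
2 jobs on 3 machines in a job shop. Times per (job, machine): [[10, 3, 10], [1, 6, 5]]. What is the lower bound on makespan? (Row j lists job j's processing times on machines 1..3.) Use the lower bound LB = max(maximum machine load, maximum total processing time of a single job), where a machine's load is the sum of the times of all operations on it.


Machine loads:
  Machine 1: 10 + 1 = 11
  Machine 2: 3 + 6 = 9
  Machine 3: 10 + 5 = 15
Max machine load = 15
Job totals:
  Job 1: 23
  Job 2: 12
Max job total = 23
Lower bound = max(15, 23) = 23

23


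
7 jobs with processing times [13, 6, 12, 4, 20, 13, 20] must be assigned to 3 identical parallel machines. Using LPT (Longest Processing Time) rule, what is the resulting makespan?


Sort jobs in decreasing order (LPT): [20, 20, 13, 13, 12, 6, 4]
Assign each job to the least loaded machine:
  Machine 1: jobs [20, 12], load = 32
  Machine 2: jobs [20, 6, 4], load = 30
  Machine 3: jobs [13, 13], load = 26
Makespan = max load = 32

32


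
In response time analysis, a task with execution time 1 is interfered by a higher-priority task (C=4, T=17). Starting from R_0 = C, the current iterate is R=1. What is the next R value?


R_next = C + ceil(R_prev / T_hp) * C_hp
ceil(1 / 17) = ceil(0.0588) = 1
Interference = 1 * 4 = 4
R_next = 1 + 4 = 5

5


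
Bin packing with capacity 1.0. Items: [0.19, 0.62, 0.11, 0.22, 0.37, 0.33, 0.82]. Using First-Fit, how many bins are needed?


Place items sequentially using First-Fit:
  Item 0.19 -> new Bin 1
  Item 0.62 -> Bin 1 (now 0.81)
  Item 0.11 -> Bin 1 (now 0.92)
  Item 0.22 -> new Bin 2
  Item 0.37 -> Bin 2 (now 0.59)
  Item 0.33 -> Bin 2 (now 0.92)
  Item 0.82 -> new Bin 3
Total bins used = 3

3


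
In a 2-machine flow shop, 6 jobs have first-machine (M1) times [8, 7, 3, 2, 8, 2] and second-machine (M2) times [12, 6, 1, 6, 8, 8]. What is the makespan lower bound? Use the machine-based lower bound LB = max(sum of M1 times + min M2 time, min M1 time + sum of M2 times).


LB1 = sum(M1 times) + min(M2 times) = 30 + 1 = 31
LB2 = min(M1 times) + sum(M2 times) = 2 + 41 = 43
Lower bound = max(LB1, LB2) = max(31, 43) = 43

43


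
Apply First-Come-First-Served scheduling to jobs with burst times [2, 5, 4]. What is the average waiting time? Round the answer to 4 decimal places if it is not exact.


FCFS order (as given): [2, 5, 4]
Waiting times:
  Job 1: wait = 0
  Job 2: wait = 2
  Job 3: wait = 7
Sum of waiting times = 9
Average waiting time = 9/3 = 3.0

3.0


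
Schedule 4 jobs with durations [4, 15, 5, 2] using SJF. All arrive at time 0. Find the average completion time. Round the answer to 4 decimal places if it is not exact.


SJF order (ascending): [2, 4, 5, 15]
Completion times:
  Job 1: burst=2, C=2
  Job 2: burst=4, C=6
  Job 3: burst=5, C=11
  Job 4: burst=15, C=26
Average completion = 45/4 = 11.25

11.25


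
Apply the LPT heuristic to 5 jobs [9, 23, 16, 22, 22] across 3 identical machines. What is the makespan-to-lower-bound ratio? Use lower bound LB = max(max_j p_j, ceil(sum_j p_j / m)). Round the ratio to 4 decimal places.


LPT order: [23, 22, 22, 16, 9]
Machine loads after assignment: [23, 38, 31]
LPT makespan = 38
Lower bound = max(max_job, ceil(total/3)) = max(23, 31) = 31
Ratio = 38 / 31 = 1.2258

1.2258


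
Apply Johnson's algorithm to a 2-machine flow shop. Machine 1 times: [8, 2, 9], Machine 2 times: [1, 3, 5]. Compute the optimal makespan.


Apply Johnson's rule:
  Group 1 (a <= b): [(2, 2, 3)]
  Group 2 (a > b): [(3, 9, 5), (1, 8, 1)]
Optimal job order: [2, 3, 1]
Schedule:
  Job 2: M1 done at 2, M2 done at 5
  Job 3: M1 done at 11, M2 done at 16
  Job 1: M1 done at 19, M2 done at 20
Makespan = 20

20


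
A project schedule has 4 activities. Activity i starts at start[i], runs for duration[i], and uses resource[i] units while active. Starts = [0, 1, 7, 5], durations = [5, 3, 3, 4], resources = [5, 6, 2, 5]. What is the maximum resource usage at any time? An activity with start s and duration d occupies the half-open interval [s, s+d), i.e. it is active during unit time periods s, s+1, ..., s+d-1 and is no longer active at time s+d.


Each activity i is active on [start_i, start_i + duration_i).
Compute total resource usage per time slot:
  t=0: active resources = [5], total = 5
  t=1: active resources = [5, 6], total = 11
  t=2: active resources = [5, 6], total = 11
  t=3: active resources = [5, 6], total = 11
  t=4: active resources = [5], total = 5
  t=5: active resources = [5], total = 5
  t=6: active resources = [5], total = 5
  t=7: active resources = [2, 5], total = 7
  t=8: active resources = [2, 5], total = 7
  t=9: active resources = [2], total = 2
Peak resource demand = 11

11


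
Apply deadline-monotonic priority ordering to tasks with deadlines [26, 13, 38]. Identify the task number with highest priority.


Sort tasks by relative deadline (ascending):
  Task 2: deadline = 13
  Task 1: deadline = 26
  Task 3: deadline = 38
Priority order (highest first): [2, 1, 3]
Highest priority task = 2

2


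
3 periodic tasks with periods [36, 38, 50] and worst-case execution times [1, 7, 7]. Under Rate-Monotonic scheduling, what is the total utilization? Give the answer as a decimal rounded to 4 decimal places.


Compute individual utilizations (exact fractions):
  Task 1: C/T = 1/36 (approx. 0.0278)
  Task 2: C/T = 7/38 (approx. 0.1842)
  Task 3: C/T = 7/50 (approx. 0.14)
Total utilization U = 1/36 + 7/38 + 7/50 = 6019/17100
Rounded to 4 decimal places: U = 0.3520
RM (Liu & Layland) bound for 3 tasks = 0.779763; compare with U = 6019/17100 (approx. 0.351988)
U <= bound, so schedulable by RM sufficient condition.

0.3520


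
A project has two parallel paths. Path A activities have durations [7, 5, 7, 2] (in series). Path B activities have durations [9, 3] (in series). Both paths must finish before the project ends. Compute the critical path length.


Path A total = 7 + 5 + 7 + 2 = 21
Path B total = 9 + 3 = 12
Critical path = longest path = max(21, 12) = 21

21


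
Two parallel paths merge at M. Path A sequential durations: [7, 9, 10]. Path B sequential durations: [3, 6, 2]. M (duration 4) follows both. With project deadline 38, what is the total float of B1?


Forward pass: ES(B1) = sum of predecessors on chain B = 0
EF = ES + duration = 0 + 3 = 3
Backward pass: LF(M) = deadline = 38; LS(M) = 38 - 4 = 34
LF(B1) = LS(M) - sum(successors on chain B) = 34 - 8 = 26
LS = LF - duration = 26 - 3 = 23
Total float = LS - ES = 23 - 0 = 23

23


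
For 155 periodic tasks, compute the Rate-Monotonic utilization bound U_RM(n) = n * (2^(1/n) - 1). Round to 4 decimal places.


Compute 2^(1/155) = 1.0044819312
Subtract 1: 1.0044819312 - 1 = 0.0044819312
Multiply by n: 155 * 0.0044819312 = 0.6946993360
Round to 4 dp: 0.6947

0.6947


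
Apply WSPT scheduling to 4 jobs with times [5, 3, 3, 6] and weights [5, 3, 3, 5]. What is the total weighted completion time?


Compute p/w ratios and sort ascending (WSPT): [(5, 5), (3, 3), (3, 3), (6, 5)]
Compute weighted completion times:
  Job (p=5,w=5): C=5, w*C=5*5=25
  Job (p=3,w=3): C=8, w*C=3*8=24
  Job (p=3,w=3): C=11, w*C=3*11=33
  Job (p=6,w=5): C=17, w*C=5*17=85
Total weighted completion time = 167

167


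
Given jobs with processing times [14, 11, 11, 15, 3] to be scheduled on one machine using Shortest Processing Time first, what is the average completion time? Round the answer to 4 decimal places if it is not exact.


Sort jobs by processing time (SPT order): [3, 11, 11, 14, 15]
Compute completion times sequentially:
  Job 1: processing = 3, completes at 3
  Job 2: processing = 11, completes at 14
  Job 3: processing = 11, completes at 25
  Job 4: processing = 14, completes at 39
  Job 5: processing = 15, completes at 54
Sum of completion times = 135
Average completion time = 135/5 = 27.0

27.0


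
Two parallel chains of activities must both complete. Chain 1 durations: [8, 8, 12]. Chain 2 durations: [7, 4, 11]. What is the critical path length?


Path A total = 8 + 8 + 12 = 28
Path B total = 7 + 4 + 11 = 22
Critical path = longest path = max(28, 22) = 28

28


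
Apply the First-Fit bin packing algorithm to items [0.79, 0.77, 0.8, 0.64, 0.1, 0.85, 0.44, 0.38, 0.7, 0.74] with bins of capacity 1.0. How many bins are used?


Place items sequentially using First-Fit:
  Item 0.79 -> new Bin 1
  Item 0.77 -> new Bin 2
  Item 0.8 -> new Bin 3
  Item 0.64 -> new Bin 4
  Item 0.1 -> Bin 1 (now 0.89)
  Item 0.85 -> new Bin 5
  Item 0.44 -> new Bin 6
  Item 0.38 -> Bin 6 (now 0.82)
  Item 0.7 -> new Bin 7
  Item 0.74 -> new Bin 8
Total bins used = 8

8


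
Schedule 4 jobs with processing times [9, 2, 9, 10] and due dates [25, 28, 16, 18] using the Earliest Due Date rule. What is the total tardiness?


Sort by due date (EDD order): [(9, 16), (10, 18), (9, 25), (2, 28)]
Compute completion times and tardiness:
  Job 1: p=9, d=16, C=9, tardiness=max(0,9-16)=0
  Job 2: p=10, d=18, C=19, tardiness=max(0,19-18)=1
  Job 3: p=9, d=25, C=28, tardiness=max(0,28-25)=3
  Job 4: p=2, d=28, C=30, tardiness=max(0,30-28)=2
Total tardiness = 6

6


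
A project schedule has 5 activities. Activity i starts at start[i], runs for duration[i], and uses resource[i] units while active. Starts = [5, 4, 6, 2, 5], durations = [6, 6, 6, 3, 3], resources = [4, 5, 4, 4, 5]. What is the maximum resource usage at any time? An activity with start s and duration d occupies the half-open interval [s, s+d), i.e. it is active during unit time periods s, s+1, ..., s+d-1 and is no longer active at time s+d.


Each activity i is active on [start_i, start_i + duration_i).
Compute total resource usage per time slot:
  t=0: active resources = [], total = 0
  t=1: active resources = [], total = 0
  t=2: active resources = [4], total = 4
  t=3: active resources = [4], total = 4
  t=4: active resources = [5, 4], total = 9
  t=5: active resources = [4, 5, 5], total = 14
  t=6: active resources = [4, 5, 4, 5], total = 18
  t=7: active resources = [4, 5, 4, 5], total = 18
  t=8: active resources = [4, 5, 4], total = 13
  t=9: active resources = [4, 5, 4], total = 13
  t=10: active resources = [4, 4], total = 8
  t=11: active resources = [4], total = 4
Peak resource demand = 18

18


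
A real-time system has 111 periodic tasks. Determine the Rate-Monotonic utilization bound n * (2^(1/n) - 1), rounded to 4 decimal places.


Compute 2^(1/111) = 1.0062641072
Subtract 1: 1.0062641072 - 1 = 0.0062641072
Multiply by n: 111 * 0.0062641072 = 0.6953158992
Round to 4 dp: 0.6953

0.6953


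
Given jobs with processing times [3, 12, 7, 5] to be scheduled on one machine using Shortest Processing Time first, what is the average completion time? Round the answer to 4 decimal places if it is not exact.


Sort jobs by processing time (SPT order): [3, 5, 7, 12]
Compute completion times sequentially:
  Job 1: processing = 3, completes at 3
  Job 2: processing = 5, completes at 8
  Job 3: processing = 7, completes at 15
  Job 4: processing = 12, completes at 27
Sum of completion times = 53
Average completion time = 53/4 = 13.25

13.25


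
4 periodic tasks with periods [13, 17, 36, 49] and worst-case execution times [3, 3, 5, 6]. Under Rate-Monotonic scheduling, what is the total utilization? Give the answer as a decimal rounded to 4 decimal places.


Compute individual utilizations (exact fractions):
  Task 1: C/T = 3/13 (approx. 0.2308)
  Task 2: C/T = 3/17 (approx. 0.1765)
  Task 3: C/T = 5/36 (approx. 0.1389)
  Task 4: C/T = 6/49 (approx. 0.1224)
Total utilization U = 3/13 + 3/17 + 5/36 + 6/49 = 260641/389844
Rounded to 4 decimal places: U = 0.6686
RM (Liu & Layland) bound for 4 tasks = 0.756828; compare with U = 260641/389844 (approx. 0.668578)
U <= bound, so schedulable by RM sufficient condition.

0.6686


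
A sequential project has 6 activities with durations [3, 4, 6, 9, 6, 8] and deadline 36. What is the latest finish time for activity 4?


LF(activity 4) = deadline - sum of successor durations
Successors: activities 5 through 6 with durations [6, 8]
Sum of successor durations = 14
LF = 36 - 14 = 22

22


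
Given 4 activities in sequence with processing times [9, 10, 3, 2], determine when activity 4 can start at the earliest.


Activity 4 starts after activities 1 through 3 complete.
Predecessor durations: [9, 10, 3]
ES = 9 + 10 + 3 = 22

22


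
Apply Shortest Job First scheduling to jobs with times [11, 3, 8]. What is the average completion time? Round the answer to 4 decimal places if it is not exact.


SJF order (ascending): [3, 8, 11]
Completion times:
  Job 1: burst=3, C=3
  Job 2: burst=8, C=11
  Job 3: burst=11, C=22
Average completion = 36/3 = 12.0

12.0


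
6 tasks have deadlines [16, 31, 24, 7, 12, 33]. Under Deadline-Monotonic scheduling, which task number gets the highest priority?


Sort tasks by relative deadline (ascending):
  Task 4: deadline = 7
  Task 5: deadline = 12
  Task 1: deadline = 16
  Task 3: deadline = 24
  Task 2: deadline = 31
  Task 6: deadline = 33
Priority order (highest first): [4, 5, 1, 3, 2, 6]
Highest priority task = 4

4


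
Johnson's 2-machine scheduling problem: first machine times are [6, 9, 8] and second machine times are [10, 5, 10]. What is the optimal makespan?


Apply Johnson's rule:
  Group 1 (a <= b): [(1, 6, 10), (3, 8, 10)]
  Group 2 (a > b): [(2, 9, 5)]
Optimal job order: [1, 3, 2]
Schedule:
  Job 1: M1 done at 6, M2 done at 16
  Job 3: M1 done at 14, M2 done at 26
  Job 2: M1 done at 23, M2 done at 31
Makespan = 31

31


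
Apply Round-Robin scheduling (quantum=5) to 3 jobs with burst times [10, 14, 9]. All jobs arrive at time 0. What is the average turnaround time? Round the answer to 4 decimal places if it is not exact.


Time quantum = 5
Execution trace:
  J1 runs 5 units, time = 5
  J2 runs 5 units, time = 10
  J3 runs 5 units, time = 15
  J1 runs 5 units, time = 20
  J2 runs 5 units, time = 25
  J3 runs 4 units, time = 29
  J2 runs 4 units, time = 33
Finish times: [20, 33, 29]
Average turnaround = 82/3 = 27.3333

27.3333


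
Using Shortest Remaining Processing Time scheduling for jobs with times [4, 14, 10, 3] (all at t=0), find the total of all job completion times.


Since all jobs arrive at t=0, SRPT equals SPT ordering.
SPT order: [3, 4, 10, 14]
Completion times:
  Job 1: p=3, C=3
  Job 2: p=4, C=7
  Job 3: p=10, C=17
  Job 4: p=14, C=31
Total completion time = 3 + 7 + 17 + 31 = 58

58


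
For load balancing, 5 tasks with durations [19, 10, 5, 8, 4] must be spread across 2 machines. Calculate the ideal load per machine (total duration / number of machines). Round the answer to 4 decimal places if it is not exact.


Total processing time = 19 + 10 + 5 + 8 + 4 = 46
Number of machines = 2
Ideal balanced load = 46 / 2 = 23.0

23.0


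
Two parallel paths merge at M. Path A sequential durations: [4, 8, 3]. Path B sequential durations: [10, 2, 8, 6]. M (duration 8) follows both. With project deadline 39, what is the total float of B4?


Forward pass: ES(B4) = sum of predecessors on chain B = 20
EF = ES + duration = 20 + 6 = 26
Backward pass: LF(M) = deadline = 39; LS(M) = 39 - 8 = 31
LF(B4) = LS(M) - sum(successors on chain B) = 31 - 0 = 31
LS = LF - duration = 31 - 6 = 25
Total float = LS - ES = 25 - 20 = 5

5


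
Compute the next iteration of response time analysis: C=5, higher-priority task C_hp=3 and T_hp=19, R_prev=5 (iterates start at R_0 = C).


R_next = C + ceil(R_prev / T_hp) * C_hp
ceil(5 / 19) = ceil(0.2632) = 1
Interference = 1 * 3 = 3
R_next = 5 + 3 = 8

8


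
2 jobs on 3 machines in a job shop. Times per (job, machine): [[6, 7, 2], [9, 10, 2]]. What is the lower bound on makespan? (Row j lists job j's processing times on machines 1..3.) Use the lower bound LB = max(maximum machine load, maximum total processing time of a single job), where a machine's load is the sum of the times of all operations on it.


Machine loads:
  Machine 1: 6 + 9 = 15
  Machine 2: 7 + 10 = 17
  Machine 3: 2 + 2 = 4
Max machine load = 17
Job totals:
  Job 1: 15
  Job 2: 21
Max job total = 21
Lower bound = max(17, 21) = 21

21


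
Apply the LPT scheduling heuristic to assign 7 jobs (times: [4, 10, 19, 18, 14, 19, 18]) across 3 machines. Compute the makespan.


Sort jobs in decreasing order (LPT): [19, 19, 18, 18, 14, 10, 4]
Assign each job to the least loaded machine:
  Machine 1: jobs [19, 14], load = 33
  Machine 2: jobs [19, 10, 4], load = 33
  Machine 3: jobs [18, 18], load = 36
Makespan = max load = 36

36


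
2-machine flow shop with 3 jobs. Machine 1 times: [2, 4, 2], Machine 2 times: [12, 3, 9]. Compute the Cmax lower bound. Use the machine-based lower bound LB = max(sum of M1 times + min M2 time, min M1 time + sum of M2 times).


LB1 = sum(M1 times) + min(M2 times) = 8 + 3 = 11
LB2 = min(M1 times) + sum(M2 times) = 2 + 24 = 26
Lower bound = max(LB1, LB2) = max(11, 26) = 26

26


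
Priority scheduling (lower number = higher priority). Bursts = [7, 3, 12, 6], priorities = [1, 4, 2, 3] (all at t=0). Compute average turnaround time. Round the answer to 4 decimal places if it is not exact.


Sort by priority (ascending = highest first):
Order: [(1, 7), (2, 12), (3, 6), (4, 3)]
Completion times:
  Priority 1, burst=7, C=7
  Priority 2, burst=12, C=19
  Priority 3, burst=6, C=25
  Priority 4, burst=3, C=28
Average turnaround = 79/4 = 19.75

19.75
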